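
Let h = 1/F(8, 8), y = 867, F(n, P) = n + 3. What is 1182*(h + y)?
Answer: 11273916/11 ≈ 1.0249e+6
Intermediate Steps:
F(n, P) = 3 + n
h = 1/11 (h = 1/(3 + 8) = 1/11 ≈ 0.090909)
1182*(h + y) = 1182*(1/11 + 867) = 1182*(9538/11) = 11273916/11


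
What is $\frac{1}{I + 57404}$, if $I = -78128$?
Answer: $- \frac{1}{20724} \approx -4.8253 \cdot 10^{-5}$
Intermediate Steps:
$\frac{1}{I + 57404} = \frac{1}{-78128 + 57404} = \frac{1}{-20724} = - \frac{1}{20724}$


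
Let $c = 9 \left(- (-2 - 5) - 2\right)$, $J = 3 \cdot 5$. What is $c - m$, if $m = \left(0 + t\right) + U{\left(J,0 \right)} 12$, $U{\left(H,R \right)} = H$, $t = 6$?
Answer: $-141$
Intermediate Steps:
$J = 15$
$c = 45$ ($c = 9 \left(\left(-1\right) \left(-7\right) - 2\right) = 9 \left(7 - 2\right) = 9 \cdot 5 = 45$)
$m = 186$ ($m = \left(0 + 6\right) + 15 \cdot 12 = 6 + 180 = 186$)
$c - m = 45 - 186 = -141$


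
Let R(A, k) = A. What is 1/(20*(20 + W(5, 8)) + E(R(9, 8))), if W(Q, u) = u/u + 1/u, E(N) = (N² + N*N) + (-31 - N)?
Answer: 2/1089 ≈ 0.0018365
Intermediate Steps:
E(N) = -31 - N + 2*N² (E(N) = (N² + N²) + (-31 - N) = 2*N² + (-31 - N) = -31 - N + 2*N²)
W(Q, u) = 1 + 1/u
1/(20*(20 + W(5, 8)) + E(R(9, 8))) = 1/(20*(20 + (1 + 8)/8) + (-31 - 1*9 + 2*9²)) = 1/(20*(20 + (⅛)*9) + (-31 - 9 + 2*81)) = 1/(20*(20 + 9/8) + (-31 - 9 + 162)) = 1/(20*(169/8) + 122) = 1/(845/2 + 122) = 1/(1089/2) = 2/1089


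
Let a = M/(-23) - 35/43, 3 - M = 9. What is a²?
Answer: 299209/978121 ≈ 0.30590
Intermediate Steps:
M = -6 (M = 3 - 1*9 = 3 - 9 = -6)
a = -547/989 (a = -6/(-23) - 35/43 = -6*(-1/23) - 35*1/43 = 6/23 - 35/43 = -547/989 ≈ -0.55308)
a² = (-547/989)² = 299209/978121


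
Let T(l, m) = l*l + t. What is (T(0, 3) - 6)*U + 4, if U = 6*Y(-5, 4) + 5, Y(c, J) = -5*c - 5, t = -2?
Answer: -996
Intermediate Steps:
T(l, m) = -2 + l² (T(l, m) = l*l - 2 = l² - 2 = -2 + l²)
Y(c, J) = -5 - 5*c
U = 125 (U = 6*(-5 - 5*(-5)) + 5 = 6*(-5 + 25) + 5 = 6*20 + 5 = 120 + 5 = 125)
(T(0, 3) - 6)*U + 4 = ((-2 + 0²) - 6)*125 + 4 = ((-2 + 0) - 6)*125 + 4 = (-2 - 6)*125 + 4 = -8*125 + 4 = -1000 + 4 = -996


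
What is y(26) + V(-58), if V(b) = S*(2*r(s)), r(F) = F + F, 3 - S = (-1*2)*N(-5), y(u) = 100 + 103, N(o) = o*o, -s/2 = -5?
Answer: 2323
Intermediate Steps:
s = 10 (s = -2*(-5) = 10)
N(o) = o²
y(u) = 203
S = 53 (S = 3 - (-1*2)*(-5)² = 3 - (-2)*25 = 3 - 1*(-50) = 3 + 50 = 53)
r(F) = 2*F
V(b) = 2120 (V(b) = 53*(2*(2*10)) = 53*(2*20) = 53*40 = 2120)
y(26) + V(-58) = 203 + 2120 = 2323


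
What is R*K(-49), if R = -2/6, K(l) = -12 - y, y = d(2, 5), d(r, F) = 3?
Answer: 5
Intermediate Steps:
y = 3
K(l) = -15 (K(l) = -12 - 1*3 = -12 - 3 = -15)
R = -1/3 (R = -2*1/6 = -1/3 ≈ -0.33333)
R*K(-49) = -1/3*(-15) = 5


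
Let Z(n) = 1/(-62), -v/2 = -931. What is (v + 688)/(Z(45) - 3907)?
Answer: -10540/16149 ≈ -0.65267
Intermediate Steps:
v = 1862 (v = -2*(-931) = 1862)
Z(n) = -1/62
(v + 688)/(Z(45) - 3907) = (1862 + 688)/(-1/62 - 3907) = 2550/(-242235/62) = 2550*(-62/242235) = -10540/16149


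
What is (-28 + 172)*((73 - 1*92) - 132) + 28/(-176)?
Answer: -956743/44 ≈ -21744.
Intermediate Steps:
(-28 + 172)*((73 - 1*92) - 132) + 28/(-176) = 144*((73 - 92) - 132) - 1/176*28 = 144*(-19 - 132) - 7/44 = 144*(-151) - 7/44 = -21744 - 7/44 = -956743/44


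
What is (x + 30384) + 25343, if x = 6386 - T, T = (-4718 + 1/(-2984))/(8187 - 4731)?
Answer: 640567062065/10312704 ≈ 62114.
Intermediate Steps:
T = -14078513/10312704 (T = (-4718 - 1/2984)/3456 = -14078513/2984*1/3456 = -14078513/10312704 ≈ -1.3652)
x = 65871006257/10312704 (x = 6386 - 1*(-14078513/10312704) = 6386 + 14078513/10312704 = 65871006257/10312704 ≈ 6387.4)
(x + 30384) + 25343 = (65871006257/10312704 + 30384) + 25343 = 379212204593/10312704 + 25343 = 640567062065/10312704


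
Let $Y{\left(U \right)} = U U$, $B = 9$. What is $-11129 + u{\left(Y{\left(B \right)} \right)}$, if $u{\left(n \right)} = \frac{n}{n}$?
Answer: $-11128$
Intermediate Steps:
$Y{\left(U \right)} = U^{2}$
$u{\left(n \right)} = 1$
$-11129 + u{\left(Y{\left(B \right)} \right)} = -11129 + 1 = -11128$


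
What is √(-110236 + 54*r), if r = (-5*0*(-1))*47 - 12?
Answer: 2*I*√27721 ≈ 332.99*I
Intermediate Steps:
r = -12 (r = (0*(-1))*47 - 12 = 0*47 - 12 = 0 - 12 = -12)
√(-110236 + 54*r) = √(-110236 + 54*(-12)) = √(-110236 - 648) = √(-110884) = 2*I*√27721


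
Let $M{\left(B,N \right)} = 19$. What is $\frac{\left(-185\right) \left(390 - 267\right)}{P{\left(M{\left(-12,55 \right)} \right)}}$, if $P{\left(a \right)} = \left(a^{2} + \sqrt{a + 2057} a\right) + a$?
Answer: $\frac{113775}{7961} - \frac{22755 \sqrt{519}}{15922} \approx -18.267$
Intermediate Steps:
$P{\left(a \right)} = a + a^{2} + a \sqrt{2057 + a}$ ($P{\left(a \right)} = \left(a^{2} + \sqrt{2057 + a} a\right) + a = \left(a^{2} + a \sqrt{2057 + a}\right) + a = a + a^{2} + a \sqrt{2057 + a}$)
$\frac{\left(-185\right) \left(390 - 267\right)}{P{\left(M{\left(-12,55 \right)} \right)}} = \frac{\left(-185\right) \left(390 - 267\right)}{19 \left(1 + 19 + \sqrt{2057 + 19}\right)} = \frac{\left(-185\right) 123}{19 \left(1 + 19 + \sqrt{2076}\right)} = - \frac{22755}{19 \left(1 + 19 + 2 \sqrt{519}\right)} = - \frac{22755}{19 \left(20 + 2 \sqrt{519}\right)} = - \frac{22755}{380 + 38 \sqrt{519}}$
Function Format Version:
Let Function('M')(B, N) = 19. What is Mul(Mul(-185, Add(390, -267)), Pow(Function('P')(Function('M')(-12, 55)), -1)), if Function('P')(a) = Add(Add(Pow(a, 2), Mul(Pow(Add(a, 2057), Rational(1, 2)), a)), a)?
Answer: Add(Rational(113775, 7961), Mul(Rational(-22755, 15922), Pow(519, Rational(1, 2)))) ≈ -18.267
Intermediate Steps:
Function('P')(a) = Add(a, Pow(a, 2), Mul(a, Pow(Add(2057, a), Rational(1, 2)))) (Function('P')(a) = Add(Add(Pow(a, 2), Mul(Pow(Add(2057, a), Rational(1, 2)), a)), a) = Add(Add(Pow(a, 2), Mul(a, Pow(Add(2057, a), Rational(1, 2)))), a) = Add(a, Pow(a, 2), Mul(a, Pow(Add(2057, a), Rational(1, 2)))))
Mul(Mul(-185, Add(390, -267)), Pow(Function('P')(Function('M')(-12, 55)), -1)) = Mul(Mul(-185, Add(390, -267)), Pow(Mul(19, Add(1, 19, Pow(Add(2057, 19), Rational(1, 2)))), -1)) = Mul(Mul(-185, 123), Pow(Mul(19, Add(1, 19, Pow(2076, Rational(1, 2)))), -1)) = Mul(-22755, Pow(Mul(19, Add(1, 19, Mul(2, Pow(519, Rational(1, 2))))), -1)) = Mul(-22755, Pow(Mul(19, Add(20, Mul(2, Pow(519, Rational(1, 2))))), -1)) = Mul(-22755, Pow(Add(380, Mul(38, Pow(519, Rational(1, 2)))), -1))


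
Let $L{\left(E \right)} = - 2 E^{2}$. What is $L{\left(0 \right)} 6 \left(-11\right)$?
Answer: $0$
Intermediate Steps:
$L{\left(0 \right)} 6 \left(-11\right) = - 2 \cdot 0^{2} \cdot 6 \left(-11\right) = \left(-2\right) 0 \cdot 6 \left(-11\right) = 0 \cdot 6 \left(-11\right) = 0 \left(-11\right) = 0$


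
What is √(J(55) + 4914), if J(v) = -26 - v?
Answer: 3*√537 ≈ 69.520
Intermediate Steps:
√(J(55) + 4914) = √((-26 - 1*55) + 4914) = √((-26 - 55) + 4914) = √(-81 + 4914) = √4833 = 3*√537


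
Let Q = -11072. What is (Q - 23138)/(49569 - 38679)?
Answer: -311/99 ≈ -3.1414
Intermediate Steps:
(Q - 23138)/(49569 - 38679) = (-11072 - 23138)/(49569 - 38679) = -34210/10890 = -34210*1/10890 = -311/99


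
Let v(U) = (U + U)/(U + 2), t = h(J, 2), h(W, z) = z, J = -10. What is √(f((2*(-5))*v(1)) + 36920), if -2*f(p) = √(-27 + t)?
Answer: √(147680 - 10*I)/2 ≈ 192.15 - 0.0065055*I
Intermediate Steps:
t = 2
v(U) = 2*U/(2 + U) (v(U) = (2*U)/(2 + U) = 2*U/(2 + U))
f(p) = -5*I/2 (f(p) = -√(-27 + 2)/2 = -5*I/2)
√(f((2*(-5))*v(1)) + 36920) = √(-5*I/2 + 36920) = √(36920 - 5*I/2)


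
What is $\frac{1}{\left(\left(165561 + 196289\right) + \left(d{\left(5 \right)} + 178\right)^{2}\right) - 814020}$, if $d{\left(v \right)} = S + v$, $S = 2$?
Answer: $- \frac{1}{417945} \approx -2.3927 \cdot 10^{-6}$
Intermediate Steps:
$d{\left(v \right)} = 2 + v$
$\frac{1}{\left(\left(165561 + 196289\right) + \left(d{\left(5 \right)} + 178\right)^{2}\right) - 814020} = \frac{1}{\left(\left(165561 + 196289\right) + \left(\left(2 + 5\right) + 178\right)^{2}\right) - 814020} = \frac{1}{\left(361850 + \left(7 + 178\right)^{2}\right) - 814020} = \frac{1}{\left(361850 + 185^{2}\right) - 814020} = \frac{1}{\left(361850 + 34225\right) - 814020} = \frac{1}{396075 - 814020} = \frac{1}{-417945} = - \frac{1}{417945}$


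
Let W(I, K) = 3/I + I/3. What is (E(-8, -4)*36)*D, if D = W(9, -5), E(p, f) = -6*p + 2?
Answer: 6000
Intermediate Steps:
E(p, f) = 2 - 6*p
W(I, K) = 3/I + I/3 (W(I, K) = 3/I + I*(⅓) = 3/I + I/3)
D = 10/3 (D = 3/9 + (⅓)*9 = 3*(⅑) + 3 = ⅓ + 3 = 10/3 ≈ 3.3333)
(E(-8, -4)*36)*D = ((2 - 6*(-8))*36)*(10/3) = ((2 + 48)*36)*(10/3) = (50*36)*(10/3) = 1800*(10/3) = 6000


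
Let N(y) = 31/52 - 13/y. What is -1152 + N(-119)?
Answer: -7124211/6188 ≈ -1151.3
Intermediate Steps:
N(y) = 31/52 - 13/y (N(y) = 31*(1/52) - 13/y = 31/52 - 13/y)
-1152 + N(-119) = -1152 + (31/52 - 13/(-119)) = -1152 + (31/52 - 13*(-1/119)) = -1152 + (31/52 + 13/119) = -1152 + 4365/6188 = -7124211/6188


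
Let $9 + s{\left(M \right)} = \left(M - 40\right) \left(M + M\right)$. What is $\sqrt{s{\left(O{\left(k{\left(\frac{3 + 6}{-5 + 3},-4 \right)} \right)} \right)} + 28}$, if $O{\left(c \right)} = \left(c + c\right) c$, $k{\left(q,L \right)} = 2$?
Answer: $i \sqrt{493} \approx 22.204 i$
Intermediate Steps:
$O{\left(c \right)} = 2 c^{2}$ ($O{\left(c \right)} = 2 c c = 2 c^{2}$)
$s{\left(M \right)} = -9 + 2 M \left(-40 + M\right)$ ($s{\left(M \right)} = -9 + \left(M - 40\right) \left(M + M\right) = -9 + \left(-40 + M\right) 2 M = -9 + 2 M \left(-40 + M\right)$)
$\sqrt{s{\left(O{\left(k{\left(\frac{3 + 6}{-5 + 3},-4 \right)} \right)} \right)} + 28} = \sqrt{\left(-9 - 80 \cdot 2 \cdot 2^{2} + 2 \left(2 \cdot 2^{2}\right)^{2}\right) + 28} = \sqrt{\left(-9 - 80 \cdot 2 \cdot 4 + 2 \left(2 \cdot 4\right)^{2}\right) + 28} = \sqrt{\left(-9 - 640 + 2 \cdot 8^{2}\right) + 28} = \sqrt{\left(-9 - 640 + 2 \cdot 64\right) + 28} = \sqrt{\left(-9 - 640 + 128\right) + 28} = \sqrt{-521 + 28} = \sqrt{-493} = i \sqrt{493}$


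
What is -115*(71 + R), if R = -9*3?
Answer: -5060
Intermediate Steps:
R = -27
-115*(71 + R) = -115*(71 - 27) = -115*44 = -5060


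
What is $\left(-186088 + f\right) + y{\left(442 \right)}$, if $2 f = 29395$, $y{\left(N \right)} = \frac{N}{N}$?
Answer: $- \frac{342779}{2} \approx -1.7139 \cdot 10^{5}$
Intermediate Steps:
$y{\left(N \right)} = 1$
$f = \frac{29395}{2}$ ($f = \frac{1}{2} \cdot 29395 = \frac{29395}{2} \approx 14698.0$)
$\left(-186088 + f\right) + y{\left(442 \right)} = \left(-186088 + \frac{29395}{2}\right) + 1 = - \frac{342781}{2} + 1 = - \frac{342779}{2}$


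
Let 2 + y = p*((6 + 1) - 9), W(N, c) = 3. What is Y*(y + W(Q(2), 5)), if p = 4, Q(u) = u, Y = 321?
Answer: -2247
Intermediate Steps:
y = -10 (y = -2 + 4*((6 + 1) - 9) = -2 + 4*(7 - 9) = -2 + 4*(-2) = -2 - 8 = -10)
Y*(y + W(Q(2), 5)) = 321*(-10 + 3) = 321*(-7) = -2247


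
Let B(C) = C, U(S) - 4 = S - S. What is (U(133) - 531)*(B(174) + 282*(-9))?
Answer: 1245828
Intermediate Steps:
U(S) = 4 (U(S) = 4 + (S - S) = 4 + 0 = 4)
(U(133) - 531)*(B(174) + 282*(-9)) = (4 - 531)*(174 + 282*(-9)) = -527*(174 - 2538) = -527*(-2364) = 1245828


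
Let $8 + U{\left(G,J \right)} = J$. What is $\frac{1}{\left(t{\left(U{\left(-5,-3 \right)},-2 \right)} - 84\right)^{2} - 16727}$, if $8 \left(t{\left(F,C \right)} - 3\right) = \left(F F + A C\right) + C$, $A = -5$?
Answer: $- \frac{64}{801167} \approx -7.9883 \cdot 10^{-5}$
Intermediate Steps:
$U{\left(G,J \right)} = -8 + J$
$t{\left(F,C \right)} = 3 - \frac{C}{2} + \frac{F^{2}}{8}$ ($t{\left(F,C \right)} = 3 + \frac{\left(F F - 5 C\right) + C}{8} = 3 + \frac{\left(F^{2} - 5 C\right) + C}{8} = 3 + \frac{F^{2} - 4 C}{8} = 3 - \left(\frac{C}{2} - \frac{F^{2}}{8}\right) = 3 - \frac{C}{2} + \frac{F^{2}}{8}$)
$\frac{1}{\left(t{\left(U{\left(-5,-3 \right)},-2 \right)} - 84\right)^{2} - 16727} = \frac{1}{\left(\left(3 - -1 + \frac{\left(-8 - 3\right)^{2}}{8}\right) - 84\right)^{2} - 16727} = \frac{1}{\left(\left(3 + 1 + \frac{\left(-11\right)^{2}}{8}\right) - 84\right)^{2} - 16727} = \frac{1}{\left(\left(3 + 1 + \frac{1}{8} \cdot 121\right) - 84\right)^{2} - 16727} = \frac{1}{\left(\left(3 + 1 + \frac{121}{8}\right) - 84\right)^{2} - 16727} = \frac{1}{\left(\frac{153}{8} - 84\right)^{2} - 16727} = \frac{1}{\left(- \frac{519}{8}\right)^{2} - 16727} = \frac{1}{\frac{269361}{64} - 16727} = \frac{1}{- \frac{801167}{64}} = - \frac{64}{801167}$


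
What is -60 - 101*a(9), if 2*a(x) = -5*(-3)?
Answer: -1635/2 ≈ -817.50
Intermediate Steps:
a(x) = 15/2 (a(x) = (-5*(-3))/2 = (½)*15 = 15/2)
-60 - 101*a(9) = -60 - 101*15/2 = -60 - 1515/2 = -1635/2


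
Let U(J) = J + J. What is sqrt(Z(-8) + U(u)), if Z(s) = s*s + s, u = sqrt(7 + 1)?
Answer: 2*sqrt(14 + sqrt(2)) ≈ 7.8522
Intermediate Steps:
u = 2*sqrt(2) (u = sqrt(8) = 2*sqrt(2) ≈ 2.8284)
U(J) = 2*J
Z(s) = s + s**2 (Z(s) = s**2 + s = s + s**2)
sqrt(Z(-8) + U(u)) = sqrt(-8*(1 - 8) + 2*(2*sqrt(2))) = sqrt(-8*(-7) + 4*sqrt(2)) = sqrt(56 + 4*sqrt(2))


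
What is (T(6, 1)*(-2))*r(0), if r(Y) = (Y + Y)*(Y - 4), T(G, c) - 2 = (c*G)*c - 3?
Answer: 0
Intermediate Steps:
T(G, c) = -1 + G*c² (T(G, c) = 2 + ((c*G)*c - 3) = 2 + ((G*c)*c - 3) = 2 + (G*c² - 3) = 2 + (-3 + G*c²) = -1 + G*c²)
r(Y) = 2*Y*(-4 + Y) (r(Y) = (2*Y)*(-4 + Y) = 2*Y*(-4 + Y))
(T(6, 1)*(-2))*r(0) = ((-1 + 6*1²)*(-2))*(2*0*(-4 + 0)) = ((-1 + 6*1)*(-2))*(2*0*(-4)) = ((-1 + 6)*(-2))*0 = (5*(-2))*0 = -10*0 = 0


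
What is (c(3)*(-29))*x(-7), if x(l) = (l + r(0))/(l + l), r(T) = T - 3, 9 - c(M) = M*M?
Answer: 0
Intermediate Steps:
c(M) = 9 - M**2 (c(M) = 9 - M*M = 9 - M**2)
r(T) = -3 + T
x(l) = (-3 + l)/(2*l) (x(l) = (l + (-3 + 0))/(l + l) = (l - 3)/((2*l)) = (-3 + l)*(1/(2*l)) = (-3 + l)/(2*l))
(c(3)*(-29))*x(-7) = ((9 - 1*3**2)*(-29))*((1/2)*(-3 - 7)/(-7)) = ((9 - 1*9)*(-29))*((1/2)*(-1/7)*(-10)) = ((9 - 9)*(-29))*(5/7) = (0*(-29))*(5/7) = 0*(5/7) = 0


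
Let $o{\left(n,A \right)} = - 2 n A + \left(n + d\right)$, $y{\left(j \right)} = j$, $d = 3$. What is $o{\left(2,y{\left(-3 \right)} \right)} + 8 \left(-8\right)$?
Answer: $-47$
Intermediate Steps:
$o{\left(n,A \right)} = 3 + n - 2 A n$ ($o{\left(n,A \right)} = - 2 n A + \left(n + 3\right) = - 2 A n + \left(3 + n\right) = 3 + n - 2 A n$)
$o{\left(2,y{\left(-3 \right)} \right)} + 8 \left(-8\right) = \left(3 + 2 - \left(-6\right) 2\right) + 8 \left(-8\right) = \left(3 + 2 + 12\right) - 64 = 17 - 64 = -47$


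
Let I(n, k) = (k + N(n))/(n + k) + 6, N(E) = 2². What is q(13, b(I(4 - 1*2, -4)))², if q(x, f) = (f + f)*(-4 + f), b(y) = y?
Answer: 576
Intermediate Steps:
N(E) = 4
I(n, k) = 6 + (4 + k)/(k + n) (I(n, k) = (k + 4)/(n + k) + 6 = (4 + k)/(k + n) + 6 = 6 + (4 + k)/(k + n))
q(x, f) = 2*f*(-4 + f) (q(x, f) = (2*f)*(-4 + f) = 2*f*(-4 + f))
q(13, b(I(4 - 1*2, -4)))² = (2*((4 + 6*(4 - 1*2) + 7*(-4))/(-4 + (4 - 1*2)))*(-4 + (4 + 6*(4 - 1*2) + 7*(-4))/(-4 + (4 - 1*2))))² = (2*((4 + 6*(4 - 2) - 28)/(-4 + (4 - 2)))*(-4 + (4 + 6*(4 - 2) - 28)/(-4 + (4 - 2))))² = (2*((4 + 6*2 - 28)/(-4 + 2))*(-4 + (4 + 6*2 - 28)/(-4 + 2)))² = (2*((4 + 12 - 28)/(-2))*(-4 + (4 + 12 - 28)/(-2)))² = (2*(-½*(-12))*(-4 - ½*(-12)))² = (2*6*(-4 + 6))² = (2*6*2)² = 24² = 576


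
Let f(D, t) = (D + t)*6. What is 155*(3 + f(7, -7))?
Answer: 465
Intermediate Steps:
f(D, t) = 6*D + 6*t
155*(3 + f(7, -7)) = 155*(3 + (6*7 + 6*(-7))) = 155*(3 + (42 - 42)) = 155*(3 + 0) = 155*3 = 465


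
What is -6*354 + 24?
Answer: -2100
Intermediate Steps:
-6*354 + 24 = -2124 + 24 = -2100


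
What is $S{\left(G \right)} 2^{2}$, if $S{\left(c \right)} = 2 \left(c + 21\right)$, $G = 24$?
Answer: $360$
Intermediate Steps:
$S{\left(c \right)} = 42 + 2 c$ ($S{\left(c \right)} = 2 \left(21 + c\right) = 42 + 2 c$)
$S{\left(G \right)} 2^{2} = \left(42 + 2 \cdot 24\right) 2^{2} = \left(42 + 48\right) 4 = 90 \cdot 4 = 360$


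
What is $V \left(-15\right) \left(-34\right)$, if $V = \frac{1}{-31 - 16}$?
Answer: $- \frac{510}{47} \approx -10.851$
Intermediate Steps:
$V = - \frac{1}{47}$ ($V = \frac{1}{-47} = - \frac{1}{47} \approx -0.021277$)
$V \left(-15\right) \left(-34\right) = \left(- \frac{1}{47}\right) \left(-15\right) \left(-34\right) = \frac{15}{47} \left(-34\right) = - \frac{510}{47}$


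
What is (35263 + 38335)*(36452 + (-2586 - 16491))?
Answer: 1278765250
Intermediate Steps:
(35263 + 38335)*(36452 + (-2586 - 16491)) = 73598*(36452 - 19077) = 73598*17375 = 1278765250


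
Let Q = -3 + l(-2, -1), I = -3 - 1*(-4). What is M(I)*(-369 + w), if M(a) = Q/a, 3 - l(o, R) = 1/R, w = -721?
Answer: -1090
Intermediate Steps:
I = 1 (I = -3 + 4 = 1)
l(o, R) = 3 - 1/R
Q = 1 (Q = -3 + (3 - 1/(-1)) = -3 + (3 - 1*(-1)) = -3 + (3 + 1) = -3 + 4 = 1)
M(a) = 1/a
M(I)*(-369 + w) = (-369 - 721)/1 = 1*(-1090) = -1090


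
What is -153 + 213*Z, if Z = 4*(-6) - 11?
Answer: -7608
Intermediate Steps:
Z = -35 (Z = -24 - 11 = -35)
-153 + 213*Z = -153 + 213*(-35) = -153 - 7455 = -7608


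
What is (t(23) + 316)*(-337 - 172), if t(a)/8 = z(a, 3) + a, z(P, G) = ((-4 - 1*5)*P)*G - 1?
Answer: 2278284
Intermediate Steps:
z(P, G) = -1 - 9*G*P (z(P, G) = ((-4 - 5)*P)*G - 1 = (-9*P)*G - 1 = -9*G*P - 1 = -1 - 9*G*P)
t(a) = -8 - 208*a (t(a) = 8*((-1 - 9*3*a) + a) = 8*((-1 - 27*a) + a) = 8*(-1 - 26*a) = -8 - 208*a)
(t(23) + 316)*(-337 - 172) = ((-8 - 208*23) + 316)*(-337 - 172) = ((-8 - 4784) + 316)*(-509) = (-4792 + 316)*(-509) = -4476*(-509) = 2278284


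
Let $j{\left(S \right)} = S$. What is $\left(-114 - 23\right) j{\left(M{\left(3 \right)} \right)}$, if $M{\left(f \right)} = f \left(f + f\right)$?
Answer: $-2466$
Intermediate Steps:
$M{\left(f \right)} = 2 f^{2}$ ($M{\left(f \right)} = f 2 f = 2 f^{2}$)
$\left(-114 - 23\right) j{\left(M{\left(3 \right)} \right)} = \left(-114 - 23\right) 2 \cdot 3^{2} = - 137 \cdot 2 \cdot 9 = \left(-137\right) 18 = -2466$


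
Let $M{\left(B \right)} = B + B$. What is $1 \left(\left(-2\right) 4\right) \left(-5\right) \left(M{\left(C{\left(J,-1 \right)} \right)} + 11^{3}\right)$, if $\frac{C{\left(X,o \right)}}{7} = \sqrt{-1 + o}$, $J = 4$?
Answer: $53240 + 560 i \sqrt{2} \approx 53240.0 + 791.96 i$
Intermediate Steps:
$C{\left(X,o \right)} = 7 \sqrt{-1 + o}$
$M{\left(B \right)} = 2 B$
$1 \left(\left(-2\right) 4\right) \left(-5\right) \left(M{\left(C{\left(J,-1 \right)} \right)} + 11^{3}\right) = 1 \left(\left(-2\right) 4\right) \left(-5\right) \left(2 \cdot 7 \sqrt{-1 - 1} + 11^{3}\right) = 1 \left(-8\right) \left(-5\right) \left(2 \cdot 7 \sqrt{-2} + 1331\right) = \left(-8\right) \left(-5\right) \left(2 \cdot 7 i \sqrt{2} + 1331\right) = 40 \left(2 \cdot 7 i \sqrt{2} + 1331\right) = 40 \left(14 i \sqrt{2} + 1331\right) = 40 \left(1331 + 14 i \sqrt{2}\right) = 53240 + 560 i \sqrt{2}$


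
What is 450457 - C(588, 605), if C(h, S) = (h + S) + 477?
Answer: 448787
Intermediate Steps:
C(h, S) = 477 + S + h (C(h, S) = (S + h) + 477 = 477 + S + h)
450457 - C(588, 605) = 450457 - (477 + 605 + 588) = 450457 - 1*1670 = 450457 - 1670 = 448787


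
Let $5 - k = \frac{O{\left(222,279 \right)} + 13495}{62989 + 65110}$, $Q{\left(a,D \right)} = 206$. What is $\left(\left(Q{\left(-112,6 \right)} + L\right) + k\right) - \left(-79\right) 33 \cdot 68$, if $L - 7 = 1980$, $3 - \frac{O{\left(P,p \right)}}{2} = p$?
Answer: $\frac{22990426983}{128099} \approx 1.7947 \cdot 10^{5}$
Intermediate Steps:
$O{\left(P,p \right)} = 6 - 2 p$
$L = 1987$ ($L = 7 + 1980 = 1987$)
$k = \frac{627552}{128099}$ ($k = 5 - \frac{\left(6 - 558\right) + 13495}{62989 + 65110} = 5 - \frac{\left(6 - 558\right) + 13495}{128099} = 5 - \left(-552 + 13495\right) \frac{1}{128099} = 5 - 12943 \cdot \frac{1}{128099} = 5 - \frac{12943}{128099} = \frac{627552}{128099} \approx 4.899$)
$\left(\left(Q{\left(-112,6 \right)} + L\right) + k\right) - \left(-79\right) 33 \cdot 68 = \left(\left(206 + 1987\right) + \frac{627552}{128099}\right) - \left(-79\right) 33 \cdot 68 = \left(2193 + \frac{627552}{128099}\right) - \left(-2607\right) 68 = \frac{281548659}{128099} - -177276 = \frac{281548659}{128099} + 177276 = \frac{22990426983}{128099}$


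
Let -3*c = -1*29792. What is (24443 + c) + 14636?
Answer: 147029/3 ≈ 49010.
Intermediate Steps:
c = 29792/3 (c = -(-1)*29792/3 = -⅓*(-29792) = 29792/3 ≈ 9930.7)
(24443 + c) + 14636 = (24443 + 29792/3) + 14636 = 103121/3 + 14636 = 147029/3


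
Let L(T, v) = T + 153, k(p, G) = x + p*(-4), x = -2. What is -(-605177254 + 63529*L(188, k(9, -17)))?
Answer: 583513865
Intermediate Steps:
k(p, G) = -2 - 4*p (k(p, G) = -2 + p*(-4) = -2 - 4*p)
L(T, v) = 153 + T
-(-605177254 + 63529*L(188, k(9, -17))) = -63529/(1/(-9526 + (153 + 188))) = -63529/(1/(-9526 + 341)) = -63529/(1/(-9185)) = -63529/(-1/9185) = -63529*(-9185) = 583513865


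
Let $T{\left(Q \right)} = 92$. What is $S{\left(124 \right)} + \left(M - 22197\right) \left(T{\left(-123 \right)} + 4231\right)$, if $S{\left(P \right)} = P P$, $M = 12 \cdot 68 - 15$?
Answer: $-92479532$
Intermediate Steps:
$M = 801$ ($M = 816 - 15 = 801$)
$S{\left(P \right)} = P^{2}$
$S{\left(124 \right)} + \left(M - 22197\right) \left(T{\left(-123 \right)} + 4231\right) = 124^{2} + \left(801 - 22197\right) \left(92 + 4231\right) = 15376 - 92494908 = -92479532$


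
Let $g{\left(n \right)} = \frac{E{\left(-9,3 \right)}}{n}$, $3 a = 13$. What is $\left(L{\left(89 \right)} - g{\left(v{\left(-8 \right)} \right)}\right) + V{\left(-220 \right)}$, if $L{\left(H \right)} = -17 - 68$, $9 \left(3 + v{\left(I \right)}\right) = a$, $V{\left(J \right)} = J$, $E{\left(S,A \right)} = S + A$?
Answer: $- \frac{10451}{34} \approx -307.38$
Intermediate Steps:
$E{\left(S,A \right)} = A + S$
$a = \frac{13}{3}$ ($a = \frac{1}{3} \cdot 13 = \frac{13}{3} \approx 4.3333$)
$v{\left(I \right)} = - \frac{68}{27}$ ($v{\left(I \right)} = -3 + \frac{1}{9} \cdot \frac{13}{3} = -3 + \frac{13}{27} = - \frac{68}{27}$)
$g{\left(n \right)} = - \frac{6}{n}$ ($g{\left(n \right)} = \frac{3 - 9}{n} = - \frac{6}{n}$)
$L{\left(H \right)} = -85$
$\left(L{\left(89 \right)} - g{\left(v{\left(-8 \right)} \right)}\right) + V{\left(-220 \right)} = \left(-85 - - \frac{6}{- \frac{68}{27}}\right) - 220 = \left(-85 - \left(-6\right) \left(- \frac{27}{68}\right)\right) - 220 = \left(-85 - \frac{81}{34}\right) - 220 = - \frac{2971}{34} - 220 = - \frac{10451}{34}$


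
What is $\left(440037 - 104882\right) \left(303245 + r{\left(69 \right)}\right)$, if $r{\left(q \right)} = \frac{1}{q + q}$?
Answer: $\frac{14025503095705}{138} \approx 1.0163 \cdot 10^{11}$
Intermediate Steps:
$r{\left(q \right)} = \frac{1}{2 q}$
$\left(440037 - 104882\right) \left(303245 + r{\left(69 \right)}\right) = \left(440037 - 104882\right) \left(303245 + \frac{1}{2 \cdot 69}\right) = 335155 \left(303245 + \frac{1}{2} \cdot \frac{1}{69}\right) = 335155 \left(303245 + \frac{1}{138}\right) = 335155 \cdot \frac{41847811}{138} = \frac{14025503095705}{138}$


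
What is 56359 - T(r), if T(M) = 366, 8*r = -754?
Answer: 55993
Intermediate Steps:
r = -377/4 (r = (⅛)*(-754) = -377/4 ≈ -94.250)
56359 - T(r) = 56359 - 1*366 = 56359 - 366 = 55993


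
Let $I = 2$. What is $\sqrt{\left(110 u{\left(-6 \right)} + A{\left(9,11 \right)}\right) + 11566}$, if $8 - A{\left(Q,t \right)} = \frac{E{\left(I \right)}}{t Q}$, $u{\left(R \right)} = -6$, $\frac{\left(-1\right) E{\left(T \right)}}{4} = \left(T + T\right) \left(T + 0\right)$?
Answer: $\frac{\sqrt{11885698}}{33} \approx 104.47$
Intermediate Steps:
$E{\left(T \right)} = - 8 T^{2}$ ($E{\left(T \right)} = - 4 \left(T + T\right) \left(T + 0\right) = - 4 \cdot 2 T T = - 4 \cdot 2 T^{2} = - 8 T^{2}$)
$A{\left(Q,t \right)} = 8 + \frac{32}{Q t}$ ($A{\left(Q,t \right)} = 8 - \frac{\left(-8\right) 2^{2}}{t Q} = 8 - \frac{\left(-8\right) 4}{Q t} = 8 - - 32 \frac{1}{Q t} = 8 - - \frac{32}{Q t} = 8 + \frac{32}{Q t}$)
$\sqrt{\left(110 u{\left(-6 \right)} + A{\left(9,11 \right)}\right) + 11566} = \sqrt{\left(110 \left(-6\right) + \left(8 + \frac{32}{9 \cdot 11}\right)\right) + 11566} = \sqrt{\left(-660 + \left(8 + 32 \cdot \frac{1}{9} \cdot \frac{1}{11}\right)\right) + 11566} = \sqrt{\left(-660 + \left(8 + \frac{32}{99}\right)\right) + 11566} = \sqrt{\left(-660 + \frac{824}{99}\right) + 11566} = \sqrt{- \frac{64516}{99} + 11566} = \sqrt{\frac{1080518}{99}} = \frac{\sqrt{11885698}}{33}$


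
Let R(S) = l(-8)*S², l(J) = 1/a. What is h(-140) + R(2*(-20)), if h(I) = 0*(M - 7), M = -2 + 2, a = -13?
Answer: -1600/13 ≈ -123.08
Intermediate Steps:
M = 0
l(J) = -1/13 (l(J) = 1/(-13) = -1/13)
R(S) = -S²/13
h(I) = 0 (h(I) = 0*(0 - 7) = 0*(-7) = 0)
h(-140) + R(2*(-20)) = 0 - (2*(-20))²/13 = 0 - 1/13*(-40)² = 0 - 1/13*1600 = 0 - 1600/13 = -1600/13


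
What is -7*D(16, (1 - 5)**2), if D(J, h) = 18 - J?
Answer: -14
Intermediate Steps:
-7*D(16, (1 - 5)**2) = -7*(18 - 1*16) = -7*(18 - 16) = -7*2 = -14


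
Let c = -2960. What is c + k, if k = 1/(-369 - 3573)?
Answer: -11668321/3942 ≈ -2960.0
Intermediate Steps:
k = -1/3942 (k = 1/(-3942) = -1/3942 ≈ -0.00025368)
c + k = -2960 - 1/3942 = -11668321/3942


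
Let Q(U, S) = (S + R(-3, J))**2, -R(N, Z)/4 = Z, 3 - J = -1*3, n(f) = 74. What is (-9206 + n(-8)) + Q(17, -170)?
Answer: 28504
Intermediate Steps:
J = 6 (J = 3 - (-1)*3 = 3 - 1*(-3) = 3 + 3 = 6)
R(N, Z) = -4*Z
Q(U, S) = (-24 + S)**2 (Q(U, S) = (S - 4*6)**2 = (S - 24)**2 = (-24 + S)**2)
(-9206 + n(-8)) + Q(17, -170) = (-9206 + 74) + (-24 - 170)**2 = -9132 + (-194)**2 = -9132 + 37636 = 28504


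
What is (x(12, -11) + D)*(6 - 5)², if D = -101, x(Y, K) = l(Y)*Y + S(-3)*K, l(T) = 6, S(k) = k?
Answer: 4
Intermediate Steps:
x(Y, K) = -3*K + 6*Y (x(Y, K) = 6*Y - 3*K = -3*K + 6*Y)
(x(12, -11) + D)*(6 - 5)² = ((-3*(-11) + 6*12) - 101)*(6 - 5)² = ((33 + 72) - 101)*1² = (105 - 101)*1 = 4*1 = 4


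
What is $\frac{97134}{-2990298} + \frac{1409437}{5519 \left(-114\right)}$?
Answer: $- \frac{712625008745}{313565638578} \approx -2.2727$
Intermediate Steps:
$\frac{97134}{-2990298} + \frac{1409437}{5519 \left(-114\right)} = 97134 \left(- \frac{1}{2990298}\right) + \frac{1409437}{-629166} = - \frac{16189}{498383} + 1409437 \left(- \frac{1}{629166}\right) = - \frac{16189}{498383} - \frac{1409437}{629166} = - \frac{712625008745}{313565638578}$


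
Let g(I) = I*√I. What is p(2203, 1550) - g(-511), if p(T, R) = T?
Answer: 2203 + 511*I*√511 ≈ 2203.0 + 11551.0*I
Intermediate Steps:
g(I) = I^(3/2)
p(2203, 1550) - g(-511) = 2203 - (-511)^(3/2) = 2203 - (-511)*I*√511 = 2203 + 511*I*√511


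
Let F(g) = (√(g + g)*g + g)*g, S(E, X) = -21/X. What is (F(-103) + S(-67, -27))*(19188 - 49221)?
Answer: -318643456 - 318620097*I*√206 ≈ -3.1864e+8 - 4.5731e+9*I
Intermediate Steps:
F(g) = g*(g + √2*g^(3/2)) (F(g) = (√(2*g)*g + g)*g = ((√2*√g)*g + g)*g = (√2*g^(3/2) + g)*g = (g + √2*g^(3/2))*g = g*(g + √2*g^(3/2)))
(F(-103) + S(-67, -27))*(19188 - 49221) = (((-103)² + √2*(-103)^(5/2)) - 21/(-27))*(19188 - 49221) = ((10609 + √2*(10609*I*√103)) - 21*(-1/27))*(-30033) = ((10609 + 10609*I*√206) + 7/9)*(-30033) = (95488/9 + 10609*I*√206)*(-30033) = -318643456 - 318620097*I*√206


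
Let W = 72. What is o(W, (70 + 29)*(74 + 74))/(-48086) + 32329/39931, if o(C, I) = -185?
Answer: 1561959529/1920122066 ≈ 0.81347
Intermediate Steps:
o(W, (70 + 29)*(74 + 74))/(-48086) + 32329/39931 = -185/(-48086) + 32329/39931 = -185*(-1/48086) + 32329*(1/39931) = 185/48086 + 32329/39931 = 1561959529/1920122066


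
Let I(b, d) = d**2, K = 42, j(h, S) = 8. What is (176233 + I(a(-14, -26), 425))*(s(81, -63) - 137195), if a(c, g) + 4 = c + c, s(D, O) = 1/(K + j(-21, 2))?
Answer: -1223978154321/25 ≈ -4.8959e+10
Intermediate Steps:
s(D, O) = 1/50 (s(D, O) = 1/(42 + 8) = 1/50)
a(c, g) = -4 + 2*c (a(c, g) = -4 + (c + c) = -4 + 2*c)
(176233 + I(a(-14, -26), 425))*(s(81, -63) - 137195) = (176233 + 425**2)*(1/50 - 137195) = (176233 + 180625)*(-6859749/50) = 356858*(-6859749/50) = -1223978154321/25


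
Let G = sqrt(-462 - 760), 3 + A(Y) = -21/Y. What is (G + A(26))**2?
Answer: (99 - 26*I*sqrt(1222))**2/676 ≈ -1207.5 - 266.21*I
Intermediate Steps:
A(Y) = -3 - 21/Y
G = I*sqrt(1222) (G = sqrt(-1222) = I*sqrt(1222) ≈ 34.957*I)
(G + A(26))**2 = (I*sqrt(1222) + (-3 - 21/26))**2 = (I*sqrt(1222) - 99/26)**2 = (-99/26 + I*sqrt(1222))**2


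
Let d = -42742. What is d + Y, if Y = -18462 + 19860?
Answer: -41344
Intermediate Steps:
Y = 1398
d + Y = -42742 + 1398 = -41344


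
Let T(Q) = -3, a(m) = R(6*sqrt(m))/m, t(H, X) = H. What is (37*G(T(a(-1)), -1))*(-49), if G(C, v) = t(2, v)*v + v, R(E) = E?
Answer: 5439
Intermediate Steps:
a(m) = 6/sqrt(m) (a(m) = (6*sqrt(m))/m = 6/sqrt(m))
G(C, v) = 3*v (G(C, v) = 2*v + v = 3*v)
(37*G(T(a(-1)), -1))*(-49) = (37*(3*(-1)))*(-49) = (37*(-3))*(-49) = -111*(-49) = 5439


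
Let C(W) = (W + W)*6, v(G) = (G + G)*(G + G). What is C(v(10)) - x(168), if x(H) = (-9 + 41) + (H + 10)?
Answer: 4590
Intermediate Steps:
v(G) = 4*G² (v(G) = (2*G)*(2*G) = 4*G²)
x(H) = 42 + H (x(H) = 32 + (10 + H) = 42 + H)
C(W) = 12*W (C(W) = (2*W)*6 = 12*W)
C(v(10)) - x(168) = 12*(4*10²) - (42 + 168) = 12*(4*100) - 1*210 = 12*400 - 210 = 4800 - 210 = 4590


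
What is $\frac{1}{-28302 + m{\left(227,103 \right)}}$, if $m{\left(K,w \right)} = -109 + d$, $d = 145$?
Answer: $- \frac{1}{28266} \approx -3.5378 \cdot 10^{-5}$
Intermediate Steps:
$m{\left(K,w \right)} = 36$ ($m{\left(K,w \right)} = -109 + 145 = 36$)
$\frac{1}{-28302 + m{\left(227,103 \right)}} = \frac{1}{-28302 + 36} = \frac{1}{-28266} = - \frac{1}{28266}$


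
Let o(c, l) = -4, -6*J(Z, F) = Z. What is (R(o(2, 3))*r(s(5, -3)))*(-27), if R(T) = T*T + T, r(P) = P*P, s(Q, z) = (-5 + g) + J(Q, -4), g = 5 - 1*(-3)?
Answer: -1521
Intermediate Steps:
J(Z, F) = -Z/6
g = 8 (g = 5 + 3 = 8)
s(Q, z) = 3 - Q/6 (s(Q, z) = (-5 + 8) - Q/6 = 3 - Q/6)
r(P) = P**2
R(T) = T + T**2 (R(T) = T**2 + T = T + T**2)
(R(o(2, 3))*r(s(5, -3)))*(-27) = ((-4*(1 - 4))*(3 - 1/6*5)**2)*(-27) = ((-4*(-3))*(3 - 5/6)**2)*(-27) = (12*(13/6)**2)*(-27) = (12*(169/36))*(-27) = (169/3)*(-27) = -1521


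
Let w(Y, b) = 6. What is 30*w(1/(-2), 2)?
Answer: 180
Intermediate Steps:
30*w(1/(-2), 2) = 30*6 = 180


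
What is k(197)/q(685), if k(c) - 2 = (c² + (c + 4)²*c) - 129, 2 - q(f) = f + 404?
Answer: -7997679/1087 ≈ -7357.6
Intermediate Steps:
q(f) = -402 - f (q(f) = 2 - (f + 404) = 2 - (404 + f) = 2 + (-404 - f) = -402 - f)
k(c) = -127 + c² + c*(4 + c)² (k(c) = 2 + ((c² + (c + 4)²*c) - 129) = 2 + ((c² + (4 + c)²*c) - 129) = 2 + ((c² + c*(4 + c)²) - 129) = 2 + (-129 + c² + c*(4 + c)²) = -127 + c² + c*(4 + c)²)
k(197)/q(685) = (-127 + 197² + 197*(4 + 197)²)/(-402 - 1*685) = (-127 + 38809 + 197*201²)/(-402 - 685) = (-127 + 38809 + 197*40401)/(-1087) = (-127 + 38809 + 7958997)*(-1/1087) = 7997679*(-1/1087) = -7997679/1087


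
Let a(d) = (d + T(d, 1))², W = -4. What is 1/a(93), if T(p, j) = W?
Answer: 1/7921 ≈ 0.00012625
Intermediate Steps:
T(p, j) = -4
a(d) = (-4 + d)² (a(d) = (d - 4)² = (-4 + d)²)
1/a(93) = 1/((-4 + 93)²) = 1/(89²) = 1/7921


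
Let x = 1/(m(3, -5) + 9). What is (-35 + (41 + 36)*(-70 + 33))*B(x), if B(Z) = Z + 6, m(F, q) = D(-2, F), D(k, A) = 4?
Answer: -227836/13 ≈ -17526.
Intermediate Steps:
m(F, q) = 4
x = 1/13 (x = 1/(4 + 9) = 1/13 ≈ 0.076923)
B(Z) = 6 + Z
(-35 + (41 + 36)*(-70 + 33))*B(x) = (-35 + (41 + 36)*(-70 + 33))*(6 + 1/13) = (-35 + 77*(-37))*(79/13) = (-35 - 2849)*(79/13) = -2884*79/13 = -227836/13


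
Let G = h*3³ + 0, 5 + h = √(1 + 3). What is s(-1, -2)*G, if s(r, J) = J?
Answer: 162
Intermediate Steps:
h = -3 (h = -5 + √(1 + 3) = -5 + √4 = -5 + 2 = -3)
G = -81 (G = -3*3³ + 0 = -3*27 + 0 = -81 + 0 = -81)
s(-1, -2)*G = -2*(-81) = 162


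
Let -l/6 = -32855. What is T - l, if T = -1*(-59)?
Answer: -197071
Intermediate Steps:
l = 197130 (l = -6*(-32855) = 197130)
T = 59
T - l = 59 - 1*197130 = 59 - 197130 = -197071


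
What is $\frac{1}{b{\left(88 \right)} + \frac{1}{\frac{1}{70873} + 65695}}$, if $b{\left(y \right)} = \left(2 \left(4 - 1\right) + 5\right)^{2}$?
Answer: $\frac{4656001736}{563376280929} \approx 0.0082645$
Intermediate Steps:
$b{\left(y \right)} = 121$ ($b{\left(y \right)} = \left(2 \cdot 3 + 5\right)^{2} = \left(6 + 5\right)^{2} = 11^{2} = 121$)
$\frac{1}{b{\left(88 \right)} + \frac{1}{\frac{1}{70873} + 65695}} = \frac{1}{121 + \frac{1}{\frac{1}{70873} + 65695}} = \frac{1}{121 + \frac{1}{\frac{4656001736}{70873}}} = \frac{1}{121 + \frac{70873}{4656001736}} = \frac{1}{\frac{563376280929}{4656001736}} = \frac{4656001736}{563376280929}$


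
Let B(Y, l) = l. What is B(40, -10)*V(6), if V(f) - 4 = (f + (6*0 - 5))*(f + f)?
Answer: -160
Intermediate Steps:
V(f) = 4 + 2*f*(-5 + f) (V(f) = 4 + (f + (6*0 - 5))*(f + f) = 4 + (f + (0 - 5))*(2*f) = 4 + (f - 5)*(2*f) = 4 + (-5 + f)*(2*f) = 4 + 2*f*(-5 + f))
B(40, -10)*V(6) = -10*(4 - 10*6 + 2*6**2) = -10*(4 - 60 + 2*36) = -10*(4 - 60 + 72) = -10*16 = -160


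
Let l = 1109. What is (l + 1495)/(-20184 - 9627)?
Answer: -868/9937 ≈ -0.087350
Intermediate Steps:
(l + 1495)/(-20184 - 9627) = (1109 + 1495)/(-20184 - 9627) = 2604/(-29811) = 2604*(-1/29811) = -868/9937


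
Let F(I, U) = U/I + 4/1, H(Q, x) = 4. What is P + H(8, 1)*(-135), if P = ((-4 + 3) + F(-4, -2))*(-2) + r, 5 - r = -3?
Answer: -539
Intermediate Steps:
r = 8 (r = 5 - 1*(-3) = 5 + 3 = 8)
F(I, U) = 4 + U/I (F(I, U) = U/I + 4*1 = U/I + 4 = 4 + U/I)
P = 1 (P = ((-4 + 3) + (4 - 2/(-4)))*(-2) + 8 = (-1 + (4 - 2*(-¼)))*(-2) + 8 = (-1 + (4 + ½))*(-2) + 8 = (-1 + 9/2)*(-2) + 8 = (7/2)*(-2) + 8 = -7 + 8 = 1)
P + H(8, 1)*(-135) = 1 + 4*(-135) = 1 - 540 = -539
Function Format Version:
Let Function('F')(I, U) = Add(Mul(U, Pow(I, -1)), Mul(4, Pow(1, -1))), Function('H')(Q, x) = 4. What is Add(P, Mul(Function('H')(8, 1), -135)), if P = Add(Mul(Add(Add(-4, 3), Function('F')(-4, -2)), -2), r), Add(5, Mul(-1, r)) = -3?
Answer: -539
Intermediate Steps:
r = 8 (r = Add(5, Mul(-1, -3)) = Add(5, 3) = 8)
Function('F')(I, U) = Add(4, Mul(U, Pow(I, -1))) (Function('F')(I, U) = Add(Mul(U, Pow(I, -1)), Mul(4, 1)) = Add(Mul(U, Pow(I, -1)), 4) = Add(4, Mul(U, Pow(I, -1))))
P = 1 (P = Add(Mul(Add(Add(-4, 3), Add(4, Mul(-2, Pow(-4, -1)))), -2), 8) = Add(Mul(Add(-1, Add(4, Mul(-2, Rational(-1, 4)))), -2), 8) = Add(Mul(Add(-1, Add(4, Rational(1, 2))), -2), 8) = Add(Mul(Add(-1, Rational(9, 2)), -2), 8) = Add(Mul(Rational(7, 2), -2), 8) = Add(-7, 8) = 1)
Add(P, Mul(Function('H')(8, 1), -135)) = Add(1, Mul(4, -135)) = Add(1, -540) = -539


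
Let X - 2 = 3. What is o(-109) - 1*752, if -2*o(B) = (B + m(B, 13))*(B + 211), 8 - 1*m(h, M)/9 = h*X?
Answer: -249020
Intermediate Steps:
X = 5 (X = 2 + 3 = 5)
m(h, M) = 72 - 45*h (m(h, M) = 72 - 9*h*5 = 72 - 45*h)
o(B) = -(72 - 44*B)*(211 + B)/2 (o(B) = -(B + (72 - 45*B))*(B + 211)/2 = -(72 - 44*B)*(211 + B)/2)
o(-109) - 1*752 = (-7596 + 22*(-109)**2 + 4606*(-109)) - 1*752 = (-7596 + 22*11881 - 502054) - 752 = (-7596 + 261382 - 502054) - 752 = -248268 - 752 = -249020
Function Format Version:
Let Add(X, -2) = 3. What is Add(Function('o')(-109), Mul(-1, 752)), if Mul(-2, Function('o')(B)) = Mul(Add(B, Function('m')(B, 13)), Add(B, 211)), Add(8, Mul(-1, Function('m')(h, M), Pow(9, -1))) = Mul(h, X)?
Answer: -249020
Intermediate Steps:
X = 5 (X = Add(2, 3) = 5)
Function('m')(h, M) = Add(72, Mul(-45, h)) (Function('m')(h, M) = Add(72, Mul(-9, Mul(h, 5))) = Add(72, Mul(-9, Mul(5, h))) = Add(72, Mul(-45, h)))
Function('o')(B) = Mul(Rational(-1, 2), Add(72, Mul(-44, B)), Add(211, B)) (Function('o')(B) = Mul(Rational(-1, 2), Mul(Add(B, Add(72, Mul(-45, B))), Add(B, 211))) = Mul(Rational(-1, 2), Mul(Add(72, Mul(-44, B)), Add(211, B))) = Mul(Rational(-1, 2), Add(72, Mul(-44, B)), Add(211, B)))
Add(Function('o')(-109), Mul(-1, 752)) = Add(Add(-7596, Mul(22, Pow(-109, 2)), Mul(4606, -109)), Mul(-1, 752)) = Add(Add(-7596, Mul(22, 11881), -502054), -752) = Add(Add(-7596, 261382, -502054), -752) = Add(-248268, -752) = -249020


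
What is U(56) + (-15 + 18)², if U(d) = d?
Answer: 65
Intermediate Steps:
U(56) + (-15 + 18)² = 56 + (-15 + 18)² = 56 + 3² = 56 + 9 = 65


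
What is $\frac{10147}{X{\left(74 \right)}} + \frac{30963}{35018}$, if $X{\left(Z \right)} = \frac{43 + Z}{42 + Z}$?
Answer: $\frac{41221629607}{4097106} \approx 10061.0$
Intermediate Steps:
$X{\left(Z \right)} = \frac{43 + Z}{42 + Z}$
$\frac{10147}{X{\left(74 \right)}} + \frac{30963}{35018} = \frac{10147}{\frac{1}{42 + 74} \left(43 + 74\right)} + \frac{30963}{35018} = \frac{10147}{\frac{1}{116} \cdot 117} + 30963 \cdot \frac{1}{35018} = \frac{10147}{\frac{1}{116} \cdot 117} + \frac{30963}{35018} = \frac{10147}{\frac{117}{116}} + \frac{30963}{35018} = 10147 \cdot \frac{116}{117} + \frac{30963}{35018} = \frac{1177052}{117} + \frac{30963}{35018} = \frac{41221629607}{4097106}$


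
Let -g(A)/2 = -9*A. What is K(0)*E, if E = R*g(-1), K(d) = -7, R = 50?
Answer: 6300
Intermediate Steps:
g(A) = 18*A (g(A) = -(-18)*A = 18*A)
E = -900 (E = 50*(18*(-1)) = 50*(-18) = -900)
K(0)*E = -7*(-900) = 6300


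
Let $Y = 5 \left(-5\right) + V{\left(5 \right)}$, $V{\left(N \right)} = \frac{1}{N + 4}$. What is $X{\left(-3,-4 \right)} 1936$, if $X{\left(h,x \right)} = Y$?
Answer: $- \frac{433664}{9} \approx -48185.0$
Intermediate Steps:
$V{\left(N \right)} = \frac{1}{4 + N}$
$Y = - \frac{224}{9}$ ($Y = 5 \left(-5\right) + \frac{1}{4 + 5} = -25 + \frac{1}{9} = - \frac{224}{9} \approx -24.889$)
$X{\left(h,x \right)} = - \frac{224}{9}$
$X{\left(-3,-4 \right)} 1936 = \left(- \frac{224}{9}\right) 1936 = - \frac{433664}{9}$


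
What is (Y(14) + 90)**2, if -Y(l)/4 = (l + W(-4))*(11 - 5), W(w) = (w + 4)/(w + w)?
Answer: 60516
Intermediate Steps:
W(w) = (4 + w)/(2*w) (W(w) = (4 + w)/((2*w)) = (4 + w)*(1/(2*w)) = (4 + w)/(2*w))
Y(l) = -24*l (Y(l) = -4*(l + (1/2)*(4 - 4)/(-4))*(11 - 5) = -4*(l + (1/2)*(-1/4)*0)*6 = -4*(l + 0)*6 = -4*l*6 = -24*l)
(Y(14) + 90)**2 = (-24*14 + 90)**2 = (-336 + 90)**2 = (-246)**2 = 60516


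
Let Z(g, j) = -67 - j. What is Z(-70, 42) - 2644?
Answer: -2753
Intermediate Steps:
Z(-70, 42) - 2644 = (-67 - 1*42) - 2644 = (-67 - 42) - 2644 = -109 - 2644 = -2753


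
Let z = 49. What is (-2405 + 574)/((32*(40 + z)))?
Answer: -1831/2848 ≈ -0.64291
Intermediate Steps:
(-2405 + 574)/((32*(40 + z))) = (-2405 + 574)/((32*(40 + 49))) = -1831/(32*89) = -1831/2848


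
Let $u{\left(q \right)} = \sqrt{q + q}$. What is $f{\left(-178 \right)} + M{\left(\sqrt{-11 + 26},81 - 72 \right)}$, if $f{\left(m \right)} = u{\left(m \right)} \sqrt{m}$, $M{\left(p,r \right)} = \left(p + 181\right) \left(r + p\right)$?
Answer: $1644 - 178 \sqrt{2} + 190 \sqrt{15} \approx 2128.1$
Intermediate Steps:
$u{\left(q \right)} = \sqrt{2} \sqrt{q}$ ($u{\left(q \right)} = \sqrt{2 q} = \sqrt{2} \sqrt{q}$)
$M{\left(p,r \right)} = \left(181 + p\right) \left(p + r\right)$
$f{\left(m \right)} = m \sqrt{2}$ ($f{\left(m \right)} = \sqrt{2} \sqrt{m} \sqrt{m} = m \sqrt{2}$)
$f{\left(-178 \right)} + M{\left(\sqrt{-11 + 26},81 - 72 \right)} = - 178 \sqrt{2} + \left(\left(\sqrt{-11 + 26}\right)^{2} + 181 \sqrt{-11 + 26} + 181 \left(81 - 72\right) + \sqrt{-11 + 26} \left(81 - 72\right)\right) = - 178 \sqrt{2} + \left(\left(\sqrt{15}\right)^{2} + 181 \sqrt{15} + 181 \left(81 - 72\right) + \sqrt{15} \left(81 - 72\right)\right) = - 178 \sqrt{2} + \left(15 + 181 \sqrt{15} + 181 \cdot 9 + \sqrt{15} \cdot 9\right) = - 178 \sqrt{2} + \left(15 + 181 \sqrt{15} + 1629 + 9 \sqrt{15}\right) = - 178 \sqrt{2} + \left(1644 + 190 \sqrt{15}\right) = 1644 - 178 \sqrt{2} + 190 \sqrt{15}$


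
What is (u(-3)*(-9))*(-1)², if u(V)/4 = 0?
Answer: 0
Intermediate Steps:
u(V) = 0 (u(V) = 4*0 = 0)
(u(-3)*(-9))*(-1)² = (0*(-9))*(-1)² = 0*1 = 0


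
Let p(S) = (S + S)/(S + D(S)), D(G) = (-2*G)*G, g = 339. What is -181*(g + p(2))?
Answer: -183715/3 ≈ -61238.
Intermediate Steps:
D(G) = -2*G**2
p(S) = 2*S/(S - 2*S**2) (p(S) = (S + S)/(S - 2*S**2) = (2*S)/(S - 2*S**2) = 2*S/(S - 2*S**2))
-181*(g + p(2)) = -181*(339 - 2/(-1 + 2*2)) = -181*(339 - 2/(-1 + 4)) = -181*(339 - 2/3) = -181*1015/3 = -183715/3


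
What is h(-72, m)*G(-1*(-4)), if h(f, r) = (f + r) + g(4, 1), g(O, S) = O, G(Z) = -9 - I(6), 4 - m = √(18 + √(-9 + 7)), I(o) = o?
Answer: 960 + 15*√(18 + I*√2) ≈ 1023.7 + 2.4981*I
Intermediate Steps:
m = 4 - √(18 + I*√2) (m = 4 - √(18 + √(-9 + 7)) = 4 - √(18 + √(-2)) = 4 - √(18 + I*√2) ≈ -0.24591 - 0.16654*I)
G(Z) = -15 (G(Z) = -9 - 1*6 = -9 - 6 = -15)
h(f, r) = 4 + f + r (h(f, r) = (f + r) + 4 = 4 + f + r)
h(-72, m)*G(-1*(-4)) = (4 - 72 + (4 - √(18 + I*√2)))*(-15) = (-64 - √(18 + I*√2))*(-15) = 960 + 15*√(18 + I*√2)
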